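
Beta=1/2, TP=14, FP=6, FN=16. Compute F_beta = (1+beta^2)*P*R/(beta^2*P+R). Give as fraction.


P = TP/(TP+FP) = 14/20 = 7/10
R = TP/(TP+FN) = 14/30 = 7/15
beta^2 = 1/2^2 = 1/4
(1 + beta^2) = 5/4
Numerator = (1+beta^2)*P*R = 49/120
Denominator = beta^2*P + R = 7/40 + 7/15 = 77/120
F_beta = 7/11

7/11


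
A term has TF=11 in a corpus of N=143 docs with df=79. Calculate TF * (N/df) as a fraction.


TF * (N/df)
= 11 * (143/79)
= 11 * 143/79
= 1573/79

1573/79


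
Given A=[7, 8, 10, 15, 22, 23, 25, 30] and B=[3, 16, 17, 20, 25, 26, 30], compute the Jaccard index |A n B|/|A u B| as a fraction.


A intersect B = [25, 30]
|A intersect B| = 2
A union B = [3, 7, 8, 10, 15, 16, 17, 20, 22, 23, 25, 26, 30]
|A union B| = 13
Jaccard = 2/13 = 2/13

2/13


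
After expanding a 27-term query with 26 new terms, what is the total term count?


Original terms: 27
Expansion terms: 26
Total = 27 + 26 = 53

53


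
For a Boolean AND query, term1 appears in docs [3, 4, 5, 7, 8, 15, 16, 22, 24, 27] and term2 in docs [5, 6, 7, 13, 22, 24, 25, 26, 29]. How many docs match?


Boolean AND: find intersection of posting lists
term1 docs: [3, 4, 5, 7, 8, 15, 16, 22, 24, 27]
term2 docs: [5, 6, 7, 13, 22, 24, 25, 26, 29]
Intersection: [5, 7, 22, 24]
|intersection| = 4

4


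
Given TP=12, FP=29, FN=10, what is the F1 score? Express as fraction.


F1 = 2 * P * R / (P + R)
P = TP/(TP+FP) = 12/41 = 12/41
R = TP/(TP+FN) = 12/22 = 6/11
2 * P * R = 2 * 12/41 * 6/11 = 144/451
P + R = 12/41 + 6/11 = 378/451
F1 = 144/451 / 378/451 = 8/21

8/21


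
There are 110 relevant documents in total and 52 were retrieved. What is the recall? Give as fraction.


Recall = retrieved_relevant / total_relevant
= 52 / 110
= 52 / (52 + 58)
= 26/55

26/55


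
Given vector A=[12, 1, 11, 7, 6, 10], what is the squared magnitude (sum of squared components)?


|A|^2 = sum of squared components
A[0]^2 = 12^2 = 144
A[1]^2 = 1^2 = 1
A[2]^2 = 11^2 = 121
A[3]^2 = 7^2 = 49
A[4]^2 = 6^2 = 36
A[5]^2 = 10^2 = 100
Sum = 144 + 1 + 121 + 49 + 36 + 100 = 451

451


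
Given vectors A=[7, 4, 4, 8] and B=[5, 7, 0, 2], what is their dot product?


Dot product = sum of element-wise products
A[0]*B[0] = 7*5 = 35
A[1]*B[1] = 4*7 = 28
A[2]*B[2] = 4*0 = 0
A[3]*B[3] = 8*2 = 16
Sum = 35 + 28 + 0 + 16 = 79

79


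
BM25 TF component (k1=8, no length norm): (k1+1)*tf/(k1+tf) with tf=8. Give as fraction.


BM25 TF component = (k1+1)*tf / (k1+tf)
k1 = 8, tf = 8
Numerator = (8+1)*8 = 72
Denominator = 8 + 8 = 16
= 72/16 = 9/2

9/2


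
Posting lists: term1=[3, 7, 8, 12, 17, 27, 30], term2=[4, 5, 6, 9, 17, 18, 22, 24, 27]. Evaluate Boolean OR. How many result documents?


Boolean OR: find union of posting lists
term1 docs: [3, 7, 8, 12, 17, 27, 30]
term2 docs: [4, 5, 6, 9, 17, 18, 22, 24, 27]
Union: [3, 4, 5, 6, 7, 8, 9, 12, 17, 18, 22, 24, 27, 30]
|union| = 14

14


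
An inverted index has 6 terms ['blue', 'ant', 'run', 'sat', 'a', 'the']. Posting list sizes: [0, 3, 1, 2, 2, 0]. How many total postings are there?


Summing posting list sizes:
'blue': 0 postings
'ant': 3 postings
'run': 1 postings
'sat': 2 postings
'a': 2 postings
'the': 0 postings
Total = 0 + 3 + 1 + 2 + 2 + 0 = 8

8


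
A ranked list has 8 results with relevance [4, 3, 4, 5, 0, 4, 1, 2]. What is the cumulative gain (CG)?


Cumulative Gain = sum of relevance scores
Position 1: rel=4, running sum=4
Position 2: rel=3, running sum=7
Position 3: rel=4, running sum=11
Position 4: rel=5, running sum=16
Position 5: rel=0, running sum=16
Position 6: rel=4, running sum=20
Position 7: rel=1, running sum=21
Position 8: rel=2, running sum=23
CG = 23

23


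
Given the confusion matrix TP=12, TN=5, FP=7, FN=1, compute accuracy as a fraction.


Accuracy = (TP + TN) / (TP + TN + FP + FN)
TP + TN = 12 + 5 = 17
Total = 12 + 5 + 7 + 1 = 25
Accuracy = 17 / 25 = 17/25

17/25


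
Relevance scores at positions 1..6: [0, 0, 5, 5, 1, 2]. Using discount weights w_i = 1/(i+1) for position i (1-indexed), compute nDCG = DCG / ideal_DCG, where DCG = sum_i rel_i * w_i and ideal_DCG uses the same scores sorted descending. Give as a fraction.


Position discount weights w_i = 1/(i+1) for i=1..6:
Weights = [1/2, 1/3, 1/4, 1/5, 1/6, 1/7]
Actual relevance: [0, 0, 5, 5, 1, 2]
DCG = 0/2 + 0/3 + 5/4 + 5/5 + 1/6 + 2/7 = 227/84
Ideal relevance (sorted desc): [5, 5, 2, 1, 0, 0]
Ideal DCG = 5/2 + 5/3 + 2/4 + 1/5 + 0/6 + 0/7 = 73/15
nDCG = DCG / ideal_DCG = 227/84 / 73/15 = 1135/2044

1135/2044


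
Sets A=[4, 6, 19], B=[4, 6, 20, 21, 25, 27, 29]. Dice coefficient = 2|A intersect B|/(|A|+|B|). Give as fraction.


A intersect B = [4, 6]
|A intersect B| = 2
|A| = 3, |B| = 7
Dice = 2*2 / (3+7)
= 4 / 10 = 2/5

2/5


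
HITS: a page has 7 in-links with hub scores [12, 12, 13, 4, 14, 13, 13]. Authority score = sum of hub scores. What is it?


Authority = sum of hub scores of in-linkers
In-link 1: hub score = 12
In-link 2: hub score = 12
In-link 3: hub score = 13
In-link 4: hub score = 4
In-link 5: hub score = 14
In-link 6: hub score = 13
In-link 7: hub score = 13
Authority = 12 + 12 + 13 + 4 + 14 + 13 + 13 = 81

81


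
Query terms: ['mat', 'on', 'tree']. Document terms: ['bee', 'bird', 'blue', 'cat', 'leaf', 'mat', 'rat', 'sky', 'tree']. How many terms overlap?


Query terms: ['mat', 'on', 'tree']
Document terms: ['bee', 'bird', 'blue', 'cat', 'leaf', 'mat', 'rat', 'sky', 'tree']
Common terms: ['mat', 'tree']
Overlap count = 2

2


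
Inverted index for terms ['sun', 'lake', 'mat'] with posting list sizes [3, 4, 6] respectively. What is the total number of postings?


Summing posting list sizes:
'sun': 3 postings
'lake': 4 postings
'mat': 6 postings
Total = 3 + 4 + 6 = 13

13


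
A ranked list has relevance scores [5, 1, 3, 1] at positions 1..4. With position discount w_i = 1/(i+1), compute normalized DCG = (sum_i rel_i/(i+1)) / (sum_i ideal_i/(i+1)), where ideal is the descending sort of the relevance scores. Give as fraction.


Position discount weights w_i = 1/(i+1) for i=1..4:
Weights = [1/2, 1/3, 1/4, 1/5]
Actual relevance: [5, 1, 3, 1]
DCG = 5/2 + 1/3 + 3/4 + 1/5 = 227/60
Ideal relevance (sorted desc): [5, 3, 1, 1]
Ideal DCG = 5/2 + 3/3 + 1/4 + 1/5 = 79/20
nDCG = DCG / ideal_DCG = 227/60 / 79/20 = 227/237

227/237


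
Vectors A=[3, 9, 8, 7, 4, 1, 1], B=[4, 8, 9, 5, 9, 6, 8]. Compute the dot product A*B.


Dot product = sum of element-wise products
A[0]*B[0] = 3*4 = 12
A[1]*B[1] = 9*8 = 72
A[2]*B[2] = 8*9 = 72
A[3]*B[3] = 7*5 = 35
A[4]*B[4] = 4*9 = 36
A[5]*B[5] = 1*6 = 6
A[6]*B[6] = 1*8 = 8
Sum = 12 + 72 + 72 + 35 + 36 + 6 + 8 = 241

241


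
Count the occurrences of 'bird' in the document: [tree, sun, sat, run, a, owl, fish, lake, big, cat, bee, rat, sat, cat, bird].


Document has 15 words
Scanning for 'bird':
Found at positions: [14]
Count = 1

1


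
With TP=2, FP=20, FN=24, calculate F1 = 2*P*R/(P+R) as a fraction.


F1 = 2 * P * R / (P + R)
P = TP/(TP+FP) = 2/22 = 1/11
R = TP/(TP+FN) = 2/26 = 1/13
2 * P * R = 2 * 1/11 * 1/13 = 2/143
P + R = 1/11 + 1/13 = 24/143
F1 = 2/143 / 24/143 = 1/12

1/12


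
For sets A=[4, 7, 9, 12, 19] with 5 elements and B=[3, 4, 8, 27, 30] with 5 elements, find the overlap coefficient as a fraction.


A intersect B = [4]
|A intersect B| = 1
min(|A|, |B|) = min(5, 5) = 5
Overlap = 1 / 5 = 1/5

1/5


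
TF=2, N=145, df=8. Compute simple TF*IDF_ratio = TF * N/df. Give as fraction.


TF * (N/df)
= 2 * (145/8)
= 2 * 145/8
= 145/4

145/4


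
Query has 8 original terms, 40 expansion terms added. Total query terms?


Original terms: 8
Expansion terms: 40
Total = 8 + 40 = 48

48


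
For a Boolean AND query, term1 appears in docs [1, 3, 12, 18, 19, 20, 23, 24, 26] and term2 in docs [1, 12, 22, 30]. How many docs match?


Boolean AND: find intersection of posting lists
term1 docs: [1, 3, 12, 18, 19, 20, 23, 24, 26]
term2 docs: [1, 12, 22, 30]
Intersection: [1, 12]
|intersection| = 2

2


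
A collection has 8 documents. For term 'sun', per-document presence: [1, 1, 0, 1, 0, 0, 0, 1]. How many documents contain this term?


Checking each document for 'sun':
Doc 1: present
Doc 2: present
Doc 3: absent
Doc 4: present
Doc 5: absent
Doc 6: absent
Doc 7: absent
Doc 8: present
df = sum of presences = 1 + 1 + 0 + 1 + 0 + 0 + 0 + 1 = 4

4


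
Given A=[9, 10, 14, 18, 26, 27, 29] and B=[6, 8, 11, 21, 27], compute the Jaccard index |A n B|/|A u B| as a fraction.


A intersect B = [27]
|A intersect B| = 1
A union B = [6, 8, 9, 10, 11, 14, 18, 21, 26, 27, 29]
|A union B| = 11
Jaccard = 1/11 = 1/11

1/11


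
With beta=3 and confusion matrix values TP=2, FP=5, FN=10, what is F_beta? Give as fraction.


P = TP/(TP+FP) = 2/7 = 2/7
R = TP/(TP+FN) = 2/12 = 1/6
beta^2 = 3^2 = 9
(1 + beta^2) = 10
Numerator = (1+beta^2)*P*R = 10/21
Denominator = beta^2*P + R = 18/7 + 1/6 = 115/42
F_beta = 4/23

4/23


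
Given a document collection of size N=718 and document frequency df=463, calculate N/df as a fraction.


IDF ratio = N / df
= 718 / 463
= 718/463

718/463


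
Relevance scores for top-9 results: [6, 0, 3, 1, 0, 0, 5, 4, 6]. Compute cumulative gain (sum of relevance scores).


Cumulative Gain = sum of relevance scores
Position 1: rel=6, running sum=6
Position 2: rel=0, running sum=6
Position 3: rel=3, running sum=9
Position 4: rel=1, running sum=10
Position 5: rel=0, running sum=10
Position 6: rel=0, running sum=10
Position 7: rel=5, running sum=15
Position 8: rel=4, running sum=19
Position 9: rel=6, running sum=25
CG = 25

25


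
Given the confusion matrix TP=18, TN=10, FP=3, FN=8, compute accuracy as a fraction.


Accuracy = (TP + TN) / (TP + TN + FP + FN)
TP + TN = 18 + 10 = 28
Total = 18 + 10 + 3 + 8 = 39
Accuracy = 28 / 39 = 28/39

28/39


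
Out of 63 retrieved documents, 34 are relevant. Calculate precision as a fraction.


Precision = relevant_retrieved / total_retrieved
= 34 / 63
= 34 / (34 + 29)
= 34/63

34/63


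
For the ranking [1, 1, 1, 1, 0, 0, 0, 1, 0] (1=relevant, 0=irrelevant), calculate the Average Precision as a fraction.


Computing P@k for each relevant position:
Position 1: relevant, P@1 = 1/1 = 1
Position 2: relevant, P@2 = 2/2 = 1
Position 3: relevant, P@3 = 3/3 = 1
Position 4: relevant, P@4 = 4/4 = 1
Position 5: not relevant
Position 6: not relevant
Position 7: not relevant
Position 8: relevant, P@8 = 5/8 = 5/8
Position 9: not relevant
Sum of P@k = 1 + 1 + 1 + 1 + 5/8 = 37/8
AP = 37/8 / 5 = 37/40

37/40


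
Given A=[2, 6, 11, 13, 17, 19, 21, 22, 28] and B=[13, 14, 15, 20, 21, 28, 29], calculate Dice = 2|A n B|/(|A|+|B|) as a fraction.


A intersect B = [13, 21, 28]
|A intersect B| = 3
|A| = 9, |B| = 7
Dice = 2*3 / (9+7)
= 6 / 16 = 3/8

3/8


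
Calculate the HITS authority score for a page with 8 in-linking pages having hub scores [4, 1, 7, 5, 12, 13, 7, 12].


Authority = sum of hub scores of in-linkers
In-link 1: hub score = 4
In-link 2: hub score = 1
In-link 3: hub score = 7
In-link 4: hub score = 5
In-link 5: hub score = 12
In-link 6: hub score = 13
In-link 7: hub score = 7
In-link 8: hub score = 12
Authority = 4 + 1 + 7 + 5 + 12 + 13 + 7 + 12 = 61

61


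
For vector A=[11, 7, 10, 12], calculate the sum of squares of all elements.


|A|^2 = sum of squared components
A[0]^2 = 11^2 = 121
A[1]^2 = 7^2 = 49
A[2]^2 = 10^2 = 100
A[3]^2 = 12^2 = 144
Sum = 121 + 49 + 100 + 144 = 414

414


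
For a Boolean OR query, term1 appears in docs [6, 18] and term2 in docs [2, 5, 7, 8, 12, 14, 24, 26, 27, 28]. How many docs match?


Boolean OR: find union of posting lists
term1 docs: [6, 18]
term2 docs: [2, 5, 7, 8, 12, 14, 24, 26, 27, 28]
Union: [2, 5, 6, 7, 8, 12, 14, 18, 24, 26, 27, 28]
|union| = 12

12


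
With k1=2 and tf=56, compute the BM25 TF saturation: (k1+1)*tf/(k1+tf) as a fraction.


BM25 TF component = (k1+1)*tf / (k1+tf)
k1 = 2, tf = 56
Numerator = (2+1)*56 = 168
Denominator = 2 + 56 = 58
= 168/58 = 84/29

84/29


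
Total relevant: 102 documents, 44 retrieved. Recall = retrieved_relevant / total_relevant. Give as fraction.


Recall = retrieved_relevant / total_relevant
= 44 / 102
= 44 / (44 + 58)
= 22/51

22/51


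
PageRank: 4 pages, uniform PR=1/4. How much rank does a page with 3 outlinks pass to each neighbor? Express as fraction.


Initial PR = 1/4 = 1/4
Outlinks = 3
Contribution per link = PR / outlinks
= 1/4 / 3
= 1/12

1/12


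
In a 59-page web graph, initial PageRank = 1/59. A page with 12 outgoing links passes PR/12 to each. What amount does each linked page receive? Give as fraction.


Initial PR = 1/59 = 1/59
Outlinks = 12
Contribution per link = PR / outlinks
= 1/59 / 12
= 1/708

1/708


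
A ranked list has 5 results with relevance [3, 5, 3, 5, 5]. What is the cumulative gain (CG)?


Cumulative Gain = sum of relevance scores
Position 1: rel=3, running sum=3
Position 2: rel=5, running sum=8
Position 3: rel=3, running sum=11
Position 4: rel=5, running sum=16
Position 5: rel=5, running sum=21
CG = 21

21


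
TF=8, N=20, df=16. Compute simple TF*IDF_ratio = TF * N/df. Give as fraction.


TF * (N/df)
= 8 * (20/16)
= 8 * 5/4
= 10

10


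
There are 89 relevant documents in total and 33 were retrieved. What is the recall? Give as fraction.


Recall = retrieved_relevant / total_relevant
= 33 / 89
= 33 / (33 + 56)
= 33/89

33/89


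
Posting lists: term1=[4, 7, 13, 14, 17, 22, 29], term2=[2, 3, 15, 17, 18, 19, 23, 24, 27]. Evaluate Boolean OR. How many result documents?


Boolean OR: find union of posting lists
term1 docs: [4, 7, 13, 14, 17, 22, 29]
term2 docs: [2, 3, 15, 17, 18, 19, 23, 24, 27]
Union: [2, 3, 4, 7, 13, 14, 15, 17, 18, 19, 22, 23, 24, 27, 29]
|union| = 15

15


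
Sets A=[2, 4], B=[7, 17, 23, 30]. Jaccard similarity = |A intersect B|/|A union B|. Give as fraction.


A intersect B = []
|A intersect B| = 0
A union B = [2, 4, 7, 17, 23, 30]
|A union B| = 6
Jaccard = 0/6 = 0

0


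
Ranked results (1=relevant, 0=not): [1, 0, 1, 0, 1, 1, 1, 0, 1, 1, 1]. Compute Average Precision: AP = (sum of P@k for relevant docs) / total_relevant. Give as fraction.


Computing P@k for each relevant position:
Position 1: relevant, P@1 = 1/1 = 1
Position 2: not relevant
Position 3: relevant, P@3 = 2/3 = 2/3
Position 4: not relevant
Position 5: relevant, P@5 = 3/5 = 3/5
Position 6: relevant, P@6 = 4/6 = 2/3
Position 7: relevant, P@7 = 5/7 = 5/7
Position 8: not relevant
Position 9: relevant, P@9 = 6/9 = 2/3
Position 10: relevant, P@10 = 7/10 = 7/10
Position 11: relevant, P@11 = 8/11 = 8/11
Sum of P@k = 1 + 2/3 + 3/5 + 2/3 + 5/7 + 2/3 + 7/10 + 8/11 = 4421/770
AP = 4421/770 / 8 = 4421/6160

4421/6160


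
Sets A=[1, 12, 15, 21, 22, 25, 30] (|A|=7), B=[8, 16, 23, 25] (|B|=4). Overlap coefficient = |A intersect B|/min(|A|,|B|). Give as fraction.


A intersect B = [25]
|A intersect B| = 1
min(|A|, |B|) = min(7, 4) = 4
Overlap = 1 / 4 = 1/4

1/4


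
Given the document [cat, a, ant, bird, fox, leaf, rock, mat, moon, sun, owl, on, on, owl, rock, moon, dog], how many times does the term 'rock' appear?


Document has 17 words
Scanning for 'rock':
Found at positions: [6, 14]
Count = 2

2


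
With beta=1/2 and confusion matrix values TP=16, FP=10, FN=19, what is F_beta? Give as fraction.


P = TP/(TP+FP) = 16/26 = 8/13
R = TP/(TP+FN) = 16/35 = 16/35
beta^2 = 1/2^2 = 1/4
(1 + beta^2) = 5/4
Numerator = (1+beta^2)*P*R = 32/91
Denominator = beta^2*P + R = 2/13 + 16/35 = 278/455
F_beta = 80/139

80/139


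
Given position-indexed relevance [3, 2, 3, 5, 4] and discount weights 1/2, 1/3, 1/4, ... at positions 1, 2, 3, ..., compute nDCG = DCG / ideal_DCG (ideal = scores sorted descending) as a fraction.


Position discount weights w_i = 1/(i+1) for i=1..5:
Weights = [1/2, 1/3, 1/4, 1/5, 1/6]
Actual relevance: [3, 2, 3, 5, 4]
DCG = 3/2 + 2/3 + 3/4 + 5/5 + 4/6 = 55/12
Ideal relevance (sorted desc): [5, 4, 3, 3, 2]
Ideal DCG = 5/2 + 4/3 + 3/4 + 3/5 + 2/6 = 331/60
nDCG = DCG / ideal_DCG = 55/12 / 331/60 = 275/331

275/331


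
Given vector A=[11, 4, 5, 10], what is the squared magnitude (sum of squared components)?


|A|^2 = sum of squared components
A[0]^2 = 11^2 = 121
A[1]^2 = 4^2 = 16
A[2]^2 = 5^2 = 25
A[3]^2 = 10^2 = 100
Sum = 121 + 16 + 25 + 100 = 262

262


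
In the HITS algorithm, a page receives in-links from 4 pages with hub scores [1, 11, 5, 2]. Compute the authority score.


Authority = sum of hub scores of in-linkers
In-link 1: hub score = 1
In-link 2: hub score = 11
In-link 3: hub score = 5
In-link 4: hub score = 2
Authority = 1 + 11 + 5 + 2 = 19

19


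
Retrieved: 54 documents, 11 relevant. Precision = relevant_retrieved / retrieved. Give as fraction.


Precision = relevant_retrieved / total_retrieved
= 11 / 54
= 11 / (11 + 43)
= 11/54

11/54


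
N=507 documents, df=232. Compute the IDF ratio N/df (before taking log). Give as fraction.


IDF ratio = N / df
= 507 / 232
= 507/232

507/232


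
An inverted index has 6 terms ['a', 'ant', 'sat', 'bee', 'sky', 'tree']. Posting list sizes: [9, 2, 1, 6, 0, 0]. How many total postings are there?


Summing posting list sizes:
'a': 9 postings
'ant': 2 postings
'sat': 1 postings
'bee': 6 postings
'sky': 0 postings
'tree': 0 postings
Total = 9 + 2 + 1 + 6 + 0 + 0 = 18

18


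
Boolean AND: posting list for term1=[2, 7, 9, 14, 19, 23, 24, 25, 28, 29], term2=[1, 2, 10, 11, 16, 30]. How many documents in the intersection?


Boolean AND: find intersection of posting lists
term1 docs: [2, 7, 9, 14, 19, 23, 24, 25, 28, 29]
term2 docs: [1, 2, 10, 11, 16, 30]
Intersection: [2]
|intersection| = 1

1


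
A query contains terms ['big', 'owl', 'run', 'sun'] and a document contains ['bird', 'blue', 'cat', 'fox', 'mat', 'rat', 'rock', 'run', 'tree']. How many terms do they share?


Query terms: ['big', 'owl', 'run', 'sun']
Document terms: ['bird', 'blue', 'cat', 'fox', 'mat', 'rat', 'rock', 'run', 'tree']
Common terms: ['run']
Overlap count = 1

1


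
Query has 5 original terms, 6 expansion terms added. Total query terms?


Original terms: 5
Expansion terms: 6
Total = 5 + 6 = 11

11


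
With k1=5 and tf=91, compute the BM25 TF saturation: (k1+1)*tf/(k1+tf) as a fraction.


BM25 TF component = (k1+1)*tf / (k1+tf)
k1 = 5, tf = 91
Numerator = (5+1)*91 = 546
Denominator = 5 + 91 = 96
= 546/96 = 91/16

91/16


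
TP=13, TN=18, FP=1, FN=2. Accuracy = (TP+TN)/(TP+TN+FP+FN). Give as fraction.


Accuracy = (TP + TN) / (TP + TN + FP + FN)
TP + TN = 13 + 18 = 31
Total = 13 + 18 + 1 + 2 = 34
Accuracy = 31 / 34 = 31/34

31/34


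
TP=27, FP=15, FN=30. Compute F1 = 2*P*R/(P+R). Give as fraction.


F1 = 2 * P * R / (P + R)
P = TP/(TP+FP) = 27/42 = 9/14
R = TP/(TP+FN) = 27/57 = 9/19
2 * P * R = 2 * 9/14 * 9/19 = 81/133
P + R = 9/14 + 9/19 = 297/266
F1 = 81/133 / 297/266 = 6/11

6/11


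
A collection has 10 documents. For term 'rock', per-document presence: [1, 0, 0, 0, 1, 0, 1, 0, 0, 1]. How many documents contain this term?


Checking each document for 'rock':
Doc 1: present
Doc 2: absent
Doc 3: absent
Doc 4: absent
Doc 5: present
Doc 6: absent
Doc 7: present
Doc 8: absent
Doc 9: absent
Doc 10: present
df = sum of presences = 1 + 0 + 0 + 0 + 1 + 0 + 1 + 0 + 0 + 1 = 4

4


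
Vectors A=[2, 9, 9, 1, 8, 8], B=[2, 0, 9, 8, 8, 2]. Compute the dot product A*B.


Dot product = sum of element-wise products
A[0]*B[0] = 2*2 = 4
A[1]*B[1] = 9*0 = 0
A[2]*B[2] = 9*9 = 81
A[3]*B[3] = 1*8 = 8
A[4]*B[4] = 8*8 = 64
A[5]*B[5] = 8*2 = 16
Sum = 4 + 0 + 81 + 8 + 64 + 16 = 173

173


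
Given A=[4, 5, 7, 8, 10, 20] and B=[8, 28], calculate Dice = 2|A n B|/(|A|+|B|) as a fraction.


A intersect B = [8]
|A intersect B| = 1
|A| = 6, |B| = 2
Dice = 2*1 / (6+2)
= 2 / 8 = 1/4

1/4


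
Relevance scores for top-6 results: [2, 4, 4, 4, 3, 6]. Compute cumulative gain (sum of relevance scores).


Cumulative Gain = sum of relevance scores
Position 1: rel=2, running sum=2
Position 2: rel=4, running sum=6
Position 3: rel=4, running sum=10
Position 4: rel=4, running sum=14
Position 5: rel=3, running sum=17
Position 6: rel=6, running sum=23
CG = 23

23


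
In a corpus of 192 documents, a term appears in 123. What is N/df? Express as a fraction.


IDF ratio = N / df
= 192 / 123
= 64/41

64/41


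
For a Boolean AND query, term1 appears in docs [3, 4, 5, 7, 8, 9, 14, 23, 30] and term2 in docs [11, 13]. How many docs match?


Boolean AND: find intersection of posting lists
term1 docs: [3, 4, 5, 7, 8, 9, 14, 23, 30]
term2 docs: [11, 13]
Intersection: []
|intersection| = 0

0


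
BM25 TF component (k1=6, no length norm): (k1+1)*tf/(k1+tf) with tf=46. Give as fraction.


BM25 TF component = (k1+1)*tf / (k1+tf)
k1 = 6, tf = 46
Numerator = (6+1)*46 = 322
Denominator = 6 + 46 = 52
= 322/52 = 161/26

161/26


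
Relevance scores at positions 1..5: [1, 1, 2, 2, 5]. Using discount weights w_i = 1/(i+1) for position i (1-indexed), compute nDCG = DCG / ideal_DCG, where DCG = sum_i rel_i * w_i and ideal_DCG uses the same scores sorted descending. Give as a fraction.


Position discount weights w_i = 1/(i+1) for i=1..5:
Weights = [1/2, 1/3, 1/4, 1/5, 1/6]
Actual relevance: [1, 1, 2, 2, 5]
DCG = 1/2 + 1/3 + 2/4 + 2/5 + 5/6 = 77/30
Ideal relevance (sorted desc): [5, 2, 2, 1, 1]
Ideal DCG = 5/2 + 2/3 + 2/4 + 1/5 + 1/6 = 121/30
nDCG = DCG / ideal_DCG = 77/30 / 121/30 = 7/11

7/11


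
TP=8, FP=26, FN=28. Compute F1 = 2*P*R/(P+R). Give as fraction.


F1 = 2 * P * R / (P + R)
P = TP/(TP+FP) = 8/34 = 4/17
R = TP/(TP+FN) = 8/36 = 2/9
2 * P * R = 2 * 4/17 * 2/9 = 16/153
P + R = 4/17 + 2/9 = 70/153
F1 = 16/153 / 70/153 = 8/35

8/35


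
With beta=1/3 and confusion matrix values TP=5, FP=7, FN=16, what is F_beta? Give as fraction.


P = TP/(TP+FP) = 5/12 = 5/12
R = TP/(TP+FN) = 5/21 = 5/21
beta^2 = 1/3^2 = 1/9
(1 + beta^2) = 10/9
Numerator = (1+beta^2)*P*R = 125/1134
Denominator = beta^2*P + R = 5/108 + 5/21 = 215/756
F_beta = 50/129

50/129


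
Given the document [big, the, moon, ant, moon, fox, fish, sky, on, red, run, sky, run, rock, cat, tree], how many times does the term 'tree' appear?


Document has 16 words
Scanning for 'tree':
Found at positions: [15]
Count = 1

1


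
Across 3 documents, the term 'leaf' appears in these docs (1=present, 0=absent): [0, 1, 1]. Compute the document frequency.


Checking each document for 'leaf':
Doc 1: absent
Doc 2: present
Doc 3: present
df = sum of presences = 0 + 1 + 1 = 2

2


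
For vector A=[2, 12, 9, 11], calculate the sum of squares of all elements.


|A|^2 = sum of squared components
A[0]^2 = 2^2 = 4
A[1]^2 = 12^2 = 144
A[2]^2 = 9^2 = 81
A[3]^2 = 11^2 = 121
Sum = 4 + 144 + 81 + 121 = 350

350


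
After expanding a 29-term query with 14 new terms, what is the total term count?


Original terms: 29
Expansion terms: 14
Total = 29 + 14 = 43

43


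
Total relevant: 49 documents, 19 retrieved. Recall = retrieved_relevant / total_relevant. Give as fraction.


Recall = retrieved_relevant / total_relevant
= 19 / 49
= 19 / (19 + 30)
= 19/49

19/49


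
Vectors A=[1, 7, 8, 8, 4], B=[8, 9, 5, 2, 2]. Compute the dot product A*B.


Dot product = sum of element-wise products
A[0]*B[0] = 1*8 = 8
A[1]*B[1] = 7*9 = 63
A[2]*B[2] = 8*5 = 40
A[3]*B[3] = 8*2 = 16
A[4]*B[4] = 4*2 = 8
Sum = 8 + 63 + 40 + 16 + 8 = 135

135


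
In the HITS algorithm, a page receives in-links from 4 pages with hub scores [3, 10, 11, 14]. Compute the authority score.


Authority = sum of hub scores of in-linkers
In-link 1: hub score = 3
In-link 2: hub score = 10
In-link 3: hub score = 11
In-link 4: hub score = 14
Authority = 3 + 10 + 11 + 14 = 38

38


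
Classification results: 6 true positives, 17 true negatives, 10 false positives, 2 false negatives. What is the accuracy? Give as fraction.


Accuracy = (TP + TN) / (TP + TN + FP + FN)
TP + TN = 6 + 17 = 23
Total = 6 + 17 + 10 + 2 = 35
Accuracy = 23 / 35 = 23/35

23/35


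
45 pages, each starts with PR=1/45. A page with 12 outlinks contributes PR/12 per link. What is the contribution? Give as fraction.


Initial PR = 1/45 = 1/45
Outlinks = 12
Contribution per link = PR / outlinks
= 1/45 / 12
= 1/540

1/540


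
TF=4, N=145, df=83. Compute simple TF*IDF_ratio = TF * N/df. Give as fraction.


TF * (N/df)
= 4 * (145/83)
= 4 * 145/83
= 580/83

580/83


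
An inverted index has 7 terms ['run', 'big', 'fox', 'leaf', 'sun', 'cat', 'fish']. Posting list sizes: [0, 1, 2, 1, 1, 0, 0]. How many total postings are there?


Summing posting list sizes:
'run': 0 postings
'big': 1 postings
'fox': 2 postings
'leaf': 1 postings
'sun': 1 postings
'cat': 0 postings
'fish': 0 postings
Total = 0 + 1 + 2 + 1 + 1 + 0 + 0 = 5

5


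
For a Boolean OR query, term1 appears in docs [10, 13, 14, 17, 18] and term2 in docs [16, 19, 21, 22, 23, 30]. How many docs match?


Boolean OR: find union of posting lists
term1 docs: [10, 13, 14, 17, 18]
term2 docs: [16, 19, 21, 22, 23, 30]
Union: [10, 13, 14, 16, 17, 18, 19, 21, 22, 23, 30]
|union| = 11

11


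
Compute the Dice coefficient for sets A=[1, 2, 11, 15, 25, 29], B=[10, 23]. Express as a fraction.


A intersect B = []
|A intersect B| = 0
|A| = 6, |B| = 2
Dice = 2*0 / (6+2)
= 0 / 8 = 0

0


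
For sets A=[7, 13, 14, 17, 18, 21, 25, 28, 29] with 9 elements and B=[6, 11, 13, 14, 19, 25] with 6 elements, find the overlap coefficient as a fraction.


A intersect B = [13, 14, 25]
|A intersect B| = 3
min(|A|, |B|) = min(9, 6) = 6
Overlap = 3 / 6 = 1/2

1/2


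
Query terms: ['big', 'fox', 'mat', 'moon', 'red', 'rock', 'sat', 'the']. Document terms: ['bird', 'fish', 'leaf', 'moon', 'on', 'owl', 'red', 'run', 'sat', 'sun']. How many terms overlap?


Query terms: ['big', 'fox', 'mat', 'moon', 'red', 'rock', 'sat', 'the']
Document terms: ['bird', 'fish', 'leaf', 'moon', 'on', 'owl', 'red', 'run', 'sat', 'sun']
Common terms: ['moon', 'red', 'sat']
Overlap count = 3

3


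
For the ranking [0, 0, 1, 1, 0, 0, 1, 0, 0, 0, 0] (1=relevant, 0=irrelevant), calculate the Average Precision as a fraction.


Computing P@k for each relevant position:
Position 1: not relevant
Position 2: not relevant
Position 3: relevant, P@3 = 1/3 = 1/3
Position 4: relevant, P@4 = 2/4 = 1/2
Position 5: not relevant
Position 6: not relevant
Position 7: relevant, P@7 = 3/7 = 3/7
Position 8: not relevant
Position 9: not relevant
Position 10: not relevant
Position 11: not relevant
Sum of P@k = 1/3 + 1/2 + 3/7 = 53/42
AP = 53/42 / 3 = 53/126

53/126


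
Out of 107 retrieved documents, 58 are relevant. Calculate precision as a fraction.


Precision = relevant_retrieved / total_retrieved
= 58 / 107
= 58 / (58 + 49)
= 58/107

58/107


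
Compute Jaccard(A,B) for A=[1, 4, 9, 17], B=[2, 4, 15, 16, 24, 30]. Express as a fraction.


A intersect B = [4]
|A intersect B| = 1
A union B = [1, 2, 4, 9, 15, 16, 17, 24, 30]
|A union B| = 9
Jaccard = 1/9 = 1/9

1/9


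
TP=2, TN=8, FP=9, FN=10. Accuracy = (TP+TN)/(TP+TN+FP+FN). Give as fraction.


Accuracy = (TP + TN) / (TP + TN + FP + FN)
TP + TN = 2 + 8 = 10
Total = 2 + 8 + 9 + 10 = 29
Accuracy = 10 / 29 = 10/29

10/29


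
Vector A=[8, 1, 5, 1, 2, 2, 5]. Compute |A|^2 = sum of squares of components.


|A|^2 = sum of squared components
A[0]^2 = 8^2 = 64
A[1]^2 = 1^2 = 1
A[2]^2 = 5^2 = 25
A[3]^2 = 1^2 = 1
A[4]^2 = 2^2 = 4
A[5]^2 = 2^2 = 4
A[6]^2 = 5^2 = 25
Sum = 64 + 1 + 25 + 1 + 4 + 4 + 25 = 124

124


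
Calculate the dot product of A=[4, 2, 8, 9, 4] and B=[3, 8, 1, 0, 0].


Dot product = sum of element-wise products
A[0]*B[0] = 4*3 = 12
A[1]*B[1] = 2*8 = 16
A[2]*B[2] = 8*1 = 8
A[3]*B[3] = 9*0 = 0
A[4]*B[4] = 4*0 = 0
Sum = 12 + 16 + 8 + 0 + 0 = 36

36


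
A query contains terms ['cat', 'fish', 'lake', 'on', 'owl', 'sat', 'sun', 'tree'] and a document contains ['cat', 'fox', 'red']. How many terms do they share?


Query terms: ['cat', 'fish', 'lake', 'on', 'owl', 'sat', 'sun', 'tree']
Document terms: ['cat', 'fox', 'red']
Common terms: ['cat']
Overlap count = 1

1


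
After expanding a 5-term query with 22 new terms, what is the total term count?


Original terms: 5
Expansion terms: 22
Total = 5 + 22 = 27

27


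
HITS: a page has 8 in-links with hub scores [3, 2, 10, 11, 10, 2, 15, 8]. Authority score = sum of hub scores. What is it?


Authority = sum of hub scores of in-linkers
In-link 1: hub score = 3
In-link 2: hub score = 2
In-link 3: hub score = 10
In-link 4: hub score = 11
In-link 5: hub score = 10
In-link 6: hub score = 2
In-link 7: hub score = 15
In-link 8: hub score = 8
Authority = 3 + 2 + 10 + 11 + 10 + 2 + 15 + 8 = 61

61


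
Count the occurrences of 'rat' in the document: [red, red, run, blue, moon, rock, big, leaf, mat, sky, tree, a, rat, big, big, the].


Document has 16 words
Scanning for 'rat':
Found at positions: [12]
Count = 1

1


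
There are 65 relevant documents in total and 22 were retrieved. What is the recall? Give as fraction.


Recall = retrieved_relevant / total_relevant
= 22 / 65
= 22 / (22 + 43)
= 22/65

22/65


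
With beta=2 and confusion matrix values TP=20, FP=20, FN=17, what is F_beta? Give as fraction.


P = TP/(TP+FP) = 20/40 = 1/2
R = TP/(TP+FN) = 20/37 = 20/37
beta^2 = 2^2 = 4
(1 + beta^2) = 5
Numerator = (1+beta^2)*P*R = 50/37
Denominator = beta^2*P + R = 2 + 20/37 = 94/37
F_beta = 25/47

25/47


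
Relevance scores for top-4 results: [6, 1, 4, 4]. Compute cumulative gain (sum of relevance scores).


Cumulative Gain = sum of relevance scores
Position 1: rel=6, running sum=6
Position 2: rel=1, running sum=7
Position 3: rel=4, running sum=11
Position 4: rel=4, running sum=15
CG = 15

15


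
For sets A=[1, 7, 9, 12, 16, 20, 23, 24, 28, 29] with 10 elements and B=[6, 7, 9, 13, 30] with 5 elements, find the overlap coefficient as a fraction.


A intersect B = [7, 9]
|A intersect B| = 2
min(|A|, |B|) = min(10, 5) = 5
Overlap = 2 / 5 = 2/5

2/5


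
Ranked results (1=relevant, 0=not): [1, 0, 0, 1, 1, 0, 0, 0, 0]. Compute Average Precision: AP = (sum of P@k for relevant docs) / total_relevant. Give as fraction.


Computing P@k for each relevant position:
Position 1: relevant, P@1 = 1/1 = 1
Position 2: not relevant
Position 3: not relevant
Position 4: relevant, P@4 = 2/4 = 1/2
Position 5: relevant, P@5 = 3/5 = 3/5
Position 6: not relevant
Position 7: not relevant
Position 8: not relevant
Position 9: not relevant
Sum of P@k = 1 + 1/2 + 3/5 = 21/10
AP = 21/10 / 3 = 7/10

7/10


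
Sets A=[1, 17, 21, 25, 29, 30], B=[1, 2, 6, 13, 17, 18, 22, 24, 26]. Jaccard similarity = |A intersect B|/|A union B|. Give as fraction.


A intersect B = [1, 17]
|A intersect B| = 2
A union B = [1, 2, 6, 13, 17, 18, 21, 22, 24, 25, 26, 29, 30]
|A union B| = 13
Jaccard = 2/13 = 2/13

2/13


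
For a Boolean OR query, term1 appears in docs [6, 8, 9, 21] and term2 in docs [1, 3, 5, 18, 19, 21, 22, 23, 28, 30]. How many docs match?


Boolean OR: find union of posting lists
term1 docs: [6, 8, 9, 21]
term2 docs: [1, 3, 5, 18, 19, 21, 22, 23, 28, 30]
Union: [1, 3, 5, 6, 8, 9, 18, 19, 21, 22, 23, 28, 30]
|union| = 13

13


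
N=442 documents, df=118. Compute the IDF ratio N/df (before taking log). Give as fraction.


IDF ratio = N / df
= 442 / 118
= 221/59

221/59


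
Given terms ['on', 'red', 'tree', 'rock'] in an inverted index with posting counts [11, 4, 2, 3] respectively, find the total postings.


Summing posting list sizes:
'on': 11 postings
'red': 4 postings
'tree': 2 postings
'rock': 3 postings
Total = 11 + 4 + 2 + 3 = 20

20


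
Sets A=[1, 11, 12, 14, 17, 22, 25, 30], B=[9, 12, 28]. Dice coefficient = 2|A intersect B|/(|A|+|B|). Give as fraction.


A intersect B = [12]
|A intersect B| = 1
|A| = 8, |B| = 3
Dice = 2*1 / (8+3)
= 2 / 11 = 2/11

2/11


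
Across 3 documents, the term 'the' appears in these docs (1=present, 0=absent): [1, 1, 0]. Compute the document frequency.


Checking each document for 'the':
Doc 1: present
Doc 2: present
Doc 3: absent
df = sum of presences = 1 + 1 + 0 = 2

2


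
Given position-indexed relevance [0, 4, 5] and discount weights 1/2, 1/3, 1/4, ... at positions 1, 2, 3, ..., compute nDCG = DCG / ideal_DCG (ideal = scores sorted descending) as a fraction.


Position discount weights w_i = 1/(i+1) for i=1..3:
Weights = [1/2, 1/3, 1/4]
Actual relevance: [0, 4, 5]
DCG = 0/2 + 4/3 + 5/4 = 31/12
Ideal relevance (sorted desc): [5, 4, 0]
Ideal DCG = 5/2 + 4/3 + 0/4 = 23/6
nDCG = DCG / ideal_DCG = 31/12 / 23/6 = 31/46

31/46


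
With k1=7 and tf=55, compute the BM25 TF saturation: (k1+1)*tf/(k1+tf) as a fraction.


BM25 TF component = (k1+1)*tf / (k1+tf)
k1 = 7, tf = 55
Numerator = (7+1)*55 = 440
Denominator = 7 + 55 = 62
= 440/62 = 220/31

220/31


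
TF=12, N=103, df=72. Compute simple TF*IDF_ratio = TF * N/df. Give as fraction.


TF * (N/df)
= 12 * (103/72)
= 12 * 103/72
= 103/6

103/6


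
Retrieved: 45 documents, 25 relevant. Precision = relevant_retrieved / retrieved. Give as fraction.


Precision = relevant_retrieved / total_retrieved
= 25 / 45
= 25 / (25 + 20)
= 5/9

5/9


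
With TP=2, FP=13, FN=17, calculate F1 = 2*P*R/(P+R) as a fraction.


F1 = 2 * P * R / (P + R)
P = TP/(TP+FP) = 2/15 = 2/15
R = TP/(TP+FN) = 2/19 = 2/19
2 * P * R = 2 * 2/15 * 2/19 = 8/285
P + R = 2/15 + 2/19 = 68/285
F1 = 8/285 / 68/285 = 2/17

2/17


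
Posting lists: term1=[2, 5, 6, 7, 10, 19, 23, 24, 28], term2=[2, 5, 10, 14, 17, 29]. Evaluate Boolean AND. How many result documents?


Boolean AND: find intersection of posting lists
term1 docs: [2, 5, 6, 7, 10, 19, 23, 24, 28]
term2 docs: [2, 5, 10, 14, 17, 29]
Intersection: [2, 5, 10]
|intersection| = 3

3


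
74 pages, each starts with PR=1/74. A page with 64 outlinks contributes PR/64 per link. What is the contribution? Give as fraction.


Initial PR = 1/74 = 1/74
Outlinks = 64
Contribution per link = PR / outlinks
= 1/74 / 64
= 1/4736

1/4736


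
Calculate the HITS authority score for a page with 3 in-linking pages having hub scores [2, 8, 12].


Authority = sum of hub scores of in-linkers
In-link 1: hub score = 2
In-link 2: hub score = 8
In-link 3: hub score = 12
Authority = 2 + 8 + 12 = 22

22


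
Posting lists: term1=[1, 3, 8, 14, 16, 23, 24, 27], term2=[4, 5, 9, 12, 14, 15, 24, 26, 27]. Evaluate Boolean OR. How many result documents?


Boolean OR: find union of posting lists
term1 docs: [1, 3, 8, 14, 16, 23, 24, 27]
term2 docs: [4, 5, 9, 12, 14, 15, 24, 26, 27]
Union: [1, 3, 4, 5, 8, 9, 12, 14, 15, 16, 23, 24, 26, 27]
|union| = 14

14


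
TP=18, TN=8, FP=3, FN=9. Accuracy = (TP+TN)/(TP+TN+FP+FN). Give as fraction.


Accuracy = (TP + TN) / (TP + TN + FP + FN)
TP + TN = 18 + 8 = 26
Total = 18 + 8 + 3 + 9 = 38
Accuracy = 26 / 38 = 13/19

13/19


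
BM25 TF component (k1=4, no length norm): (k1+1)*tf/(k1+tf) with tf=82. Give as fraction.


BM25 TF component = (k1+1)*tf / (k1+tf)
k1 = 4, tf = 82
Numerator = (4+1)*82 = 410
Denominator = 4 + 82 = 86
= 410/86 = 205/43

205/43


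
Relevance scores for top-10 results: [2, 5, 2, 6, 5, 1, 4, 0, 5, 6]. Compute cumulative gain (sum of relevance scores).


Cumulative Gain = sum of relevance scores
Position 1: rel=2, running sum=2
Position 2: rel=5, running sum=7
Position 3: rel=2, running sum=9
Position 4: rel=6, running sum=15
Position 5: rel=5, running sum=20
Position 6: rel=1, running sum=21
Position 7: rel=4, running sum=25
Position 8: rel=0, running sum=25
Position 9: rel=5, running sum=30
Position 10: rel=6, running sum=36
CG = 36

36


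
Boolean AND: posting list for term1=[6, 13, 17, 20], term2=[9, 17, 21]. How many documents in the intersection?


Boolean AND: find intersection of posting lists
term1 docs: [6, 13, 17, 20]
term2 docs: [9, 17, 21]
Intersection: [17]
|intersection| = 1

1


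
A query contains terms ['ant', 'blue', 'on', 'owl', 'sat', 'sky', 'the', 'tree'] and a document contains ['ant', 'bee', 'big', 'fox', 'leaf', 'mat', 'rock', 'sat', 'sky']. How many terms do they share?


Query terms: ['ant', 'blue', 'on', 'owl', 'sat', 'sky', 'the', 'tree']
Document terms: ['ant', 'bee', 'big', 'fox', 'leaf', 'mat', 'rock', 'sat', 'sky']
Common terms: ['ant', 'sat', 'sky']
Overlap count = 3

3


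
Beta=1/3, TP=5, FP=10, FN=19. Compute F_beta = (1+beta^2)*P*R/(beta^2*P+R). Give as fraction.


P = TP/(TP+FP) = 5/15 = 1/3
R = TP/(TP+FN) = 5/24 = 5/24
beta^2 = 1/3^2 = 1/9
(1 + beta^2) = 10/9
Numerator = (1+beta^2)*P*R = 25/324
Denominator = beta^2*P + R = 1/27 + 5/24 = 53/216
F_beta = 50/159

50/159


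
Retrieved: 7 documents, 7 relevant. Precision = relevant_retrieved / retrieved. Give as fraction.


Precision = relevant_retrieved / total_retrieved
= 7 / 7
= 7 / (7 + 0)
= 1

1


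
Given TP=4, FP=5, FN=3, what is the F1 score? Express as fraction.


F1 = 2 * P * R / (P + R)
P = TP/(TP+FP) = 4/9 = 4/9
R = TP/(TP+FN) = 4/7 = 4/7
2 * P * R = 2 * 4/9 * 4/7 = 32/63
P + R = 4/9 + 4/7 = 64/63
F1 = 32/63 / 64/63 = 1/2

1/2


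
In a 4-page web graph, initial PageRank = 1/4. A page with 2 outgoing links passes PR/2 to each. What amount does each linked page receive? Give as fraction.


Initial PR = 1/4 = 1/4
Outlinks = 2
Contribution per link = PR / outlinks
= 1/4 / 2
= 1/8

1/8


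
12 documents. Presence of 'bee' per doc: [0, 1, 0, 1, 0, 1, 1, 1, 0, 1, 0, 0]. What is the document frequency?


Checking each document for 'bee':
Doc 1: absent
Doc 2: present
Doc 3: absent
Doc 4: present
Doc 5: absent
Doc 6: present
Doc 7: present
Doc 8: present
Doc 9: absent
Doc 10: present
Doc 11: absent
Doc 12: absent
df = sum of presences = 0 + 1 + 0 + 1 + 0 + 1 + 1 + 1 + 0 + 1 + 0 + 0 = 6

6


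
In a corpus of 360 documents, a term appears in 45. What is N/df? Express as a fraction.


IDF ratio = N / df
= 360 / 45
= 8

8


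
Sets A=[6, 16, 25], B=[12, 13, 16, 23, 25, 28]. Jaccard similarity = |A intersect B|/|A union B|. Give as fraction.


A intersect B = [16, 25]
|A intersect B| = 2
A union B = [6, 12, 13, 16, 23, 25, 28]
|A union B| = 7
Jaccard = 2/7 = 2/7

2/7


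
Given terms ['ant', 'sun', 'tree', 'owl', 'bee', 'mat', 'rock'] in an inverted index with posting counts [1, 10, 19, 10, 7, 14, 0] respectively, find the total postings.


Summing posting list sizes:
'ant': 1 postings
'sun': 10 postings
'tree': 19 postings
'owl': 10 postings
'bee': 7 postings
'mat': 14 postings
'rock': 0 postings
Total = 1 + 10 + 19 + 10 + 7 + 14 + 0 = 61

61


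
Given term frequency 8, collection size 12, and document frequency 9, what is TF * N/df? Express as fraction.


TF * (N/df)
= 8 * (12/9)
= 8 * 4/3
= 32/3

32/3


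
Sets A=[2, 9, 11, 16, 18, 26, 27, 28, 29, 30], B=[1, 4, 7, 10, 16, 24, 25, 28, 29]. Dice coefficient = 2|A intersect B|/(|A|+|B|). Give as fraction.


A intersect B = [16, 28, 29]
|A intersect B| = 3
|A| = 10, |B| = 9
Dice = 2*3 / (10+9)
= 6 / 19 = 6/19

6/19


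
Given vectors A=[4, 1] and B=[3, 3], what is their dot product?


Dot product = sum of element-wise products
A[0]*B[0] = 4*3 = 12
A[1]*B[1] = 1*3 = 3
Sum = 12 + 3 = 15

15


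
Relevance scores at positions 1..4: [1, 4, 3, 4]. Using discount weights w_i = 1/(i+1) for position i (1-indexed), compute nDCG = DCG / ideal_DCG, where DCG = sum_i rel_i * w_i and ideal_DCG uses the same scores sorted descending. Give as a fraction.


Position discount weights w_i = 1/(i+1) for i=1..4:
Weights = [1/2, 1/3, 1/4, 1/5]
Actual relevance: [1, 4, 3, 4]
DCG = 1/2 + 4/3 + 3/4 + 4/5 = 203/60
Ideal relevance (sorted desc): [4, 4, 3, 1]
Ideal DCG = 4/2 + 4/3 + 3/4 + 1/5 = 257/60
nDCG = DCG / ideal_DCG = 203/60 / 257/60 = 203/257

203/257


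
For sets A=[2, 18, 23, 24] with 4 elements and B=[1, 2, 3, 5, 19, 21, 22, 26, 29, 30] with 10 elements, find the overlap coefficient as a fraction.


A intersect B = [2]
|A intersect B| = 1
min(|A|, |B|) = min(4, 10) = 4
Overlap = 1 / 4 = 1/4

1/4


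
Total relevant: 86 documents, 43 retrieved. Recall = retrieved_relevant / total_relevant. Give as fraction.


Recall = retrieved_relevant / total_relevant
= 43 / 86
= 43 / (43 + 43)
= 1/2

1/2
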